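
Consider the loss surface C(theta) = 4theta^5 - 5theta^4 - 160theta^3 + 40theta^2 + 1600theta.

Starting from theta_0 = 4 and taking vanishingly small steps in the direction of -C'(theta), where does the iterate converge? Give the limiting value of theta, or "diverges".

5

C'(theta) = 20(theta - 5)(theta - 2)(theta + 2)(theta + 4), so C'(4) = -1920.
Gradient descent moves in the -C' direction, i.e. theta is increasing.
The nearest critical point in that direction is theta = 5, where C'' = 3780 > 0 (a local minimum). The iterate converges there.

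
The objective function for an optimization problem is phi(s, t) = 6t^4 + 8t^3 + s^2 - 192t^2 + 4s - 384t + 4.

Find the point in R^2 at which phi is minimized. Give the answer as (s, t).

(-2, 4)

phi(s,t) separates as P(s) + Q(t) + 4, so its minimum is min P + min Q + 4.
P'(s) = 2s + 4 vanishes at s ∈ {-2}; Q'(t) = 24(t - 4)(t + 1)(t + 4) vanishes at t ∈ {-4, -1, 4}.
Local minima of P (where P''>0): P(-2)=-4. Local minima of Q: Q(-4)=-512, Q(4)=-2560.
So the global minimum of phi is P(-2) + Q(4) + 4 = -4 − 2560 + 4 = -2560, attained at (-2, 4).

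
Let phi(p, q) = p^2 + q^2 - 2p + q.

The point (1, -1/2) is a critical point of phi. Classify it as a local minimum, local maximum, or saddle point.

local minimum

The Hessian of phi is constant: H = [[2, 0], [0, 2]].
det(H) = 2·2 − 0² = 4.
det(H) > 0 and tr(H) = 4 > 0, so H is positive definite and the point is a local minimum.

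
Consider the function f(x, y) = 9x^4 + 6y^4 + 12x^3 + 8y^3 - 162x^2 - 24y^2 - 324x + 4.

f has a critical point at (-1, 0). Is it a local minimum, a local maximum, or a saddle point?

The mixed partial ∂²f/∂x∂y is 0, so the Hessian at any point is diag(f_xx, f_yy) = diag(36(3x^2 + 2x - 9), 24(3y^2 + 2y - 2)).
At (-1, 0): H = diag(-288, -48).
Both eigenvalues are negative, so H is negative definite: a local maximum.

local maximum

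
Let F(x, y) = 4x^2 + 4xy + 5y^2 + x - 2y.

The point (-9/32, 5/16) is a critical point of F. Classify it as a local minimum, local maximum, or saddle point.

The Hessian of F is constant: H = [[8, 4], [4, 10]].
det(H) = 8·10 − 4² = 64.
det(H) > 0 and tr(H) = 18 > 0, so H is positive definite and the point is a local minimum.

local minimum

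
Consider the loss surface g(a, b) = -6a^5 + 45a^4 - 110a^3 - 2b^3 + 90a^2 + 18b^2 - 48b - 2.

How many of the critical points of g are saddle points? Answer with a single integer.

4

g separates as a function of a plus a function of b, so ∇g=0 decouples.
∂g/∂a = -30a(a - 3)(a - 2)(a - 1) = 0 at a ∈ {0, 1, 2, 3}; ∂g/∂b = -6(b - 4)(b - 2) = 0 at b ∈ {2, 4}.
The Hessian is diagonal: diag(g_aa, g_bb). Second derivatives: g_aa(0)=180, g_aa(1)=-60, g_aa(2)=60, g_aa(3)=-180; g_bb(2)=12, g_bb(4)=-12.
Saddle points occur where the two diagonal entries have opposite signs: (0, 4), (1, 2), (2, 4), (3, 2). Count: 4.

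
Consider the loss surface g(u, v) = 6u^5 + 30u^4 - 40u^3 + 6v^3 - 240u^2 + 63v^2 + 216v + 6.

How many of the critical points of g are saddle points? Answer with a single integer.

g separates as a function of u plus a function of v, so ∇g=0 decouples.
∂g/∂u = 30u(u - 2)(u + 2)(u + 4) = 0 at u ∈ {-4, -2, 0, 2}; ∂g/∂v = 18(v + 3)(v + 4) = 0 at v ∈ {-4, -3}.
The Hessian is diagonal: diag(g_uu, g_vv). Second derivatives: g_uu(-4)=-1440, g_uu(-2)=480, g_uu(0)=-480, g_uu(2)=1440; g_vv(-4)=-18, g_vv(-3)=18.
Saddle points occur where the two diagonal entries have opposite signs: (-4, -3), (-2, -4), (0, -3), (2, -4). Count: 4.

4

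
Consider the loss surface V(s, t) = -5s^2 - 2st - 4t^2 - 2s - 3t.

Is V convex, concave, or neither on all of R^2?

concave

V is quadratic, so its Hessian is the constant matrix H = [[-10, -2], [-2, -8]].
det(H) = 76, tr(H) = -18.
det(H) > 0 and tr(H) < 0, so H is negative definite everywhere: concave.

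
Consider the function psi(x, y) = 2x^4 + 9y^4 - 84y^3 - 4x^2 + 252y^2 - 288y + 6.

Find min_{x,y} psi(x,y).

-188

psi(x,y) separates as P(x) + Q(y) + 6, so its minimum is min P + min Q + 6.
P'(x) = 8x(x - 1)(x + 1) vanishes at x ∈ {-1, 0, 1}; Q'(y) = 36(y - 4)(y - 2)(y - 1) vanishes at y ∈ {1, 2, 4}.
Local minima of P (where P''>0): P(-1)=-2, P(1)=-2. Local minima of Q: Q(1)=-111, Q(4)=-192.
So the global minimum of psi is P(-1) + Q(4) + 6 = -2 − 192 + 6 = -188, attained at (-1, 4).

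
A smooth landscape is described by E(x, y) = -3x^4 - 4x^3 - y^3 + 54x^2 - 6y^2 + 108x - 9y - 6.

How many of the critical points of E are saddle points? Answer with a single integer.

E separates as a function of x plus a function of y, so ∇E=0 decouples.
∂E/∂x = -12(x - 3)(x + 1)(x + 3) = 0 at x ∈ {-3, -1, 3}; ∂E/∂y = -3(y + 1)(y + 3) = 0 at y ∈ {-3, -1}.
The Hessian is diagonal: diag(E_xx, E_yy). Second derivatives: E_xx(-3)=-144, E_xx(-1)=96, E_xx(3)=-288; E_yy(-3)=6, E_yy(-1)=-6.
Saddle points occur where the two diagonal entries have opposite signs: (-3, -3), (-1, -1), (3, -3). Count: 3.

3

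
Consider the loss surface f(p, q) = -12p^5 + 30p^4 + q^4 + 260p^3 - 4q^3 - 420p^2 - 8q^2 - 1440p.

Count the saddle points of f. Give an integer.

f separates as a function of p plus a function of q, so ∇f=0 decouples.
∂f/∂p = -60(p - 4)(p - 2)(p + 1)(p + 3) = 0 at p ∈ {-3, -1, 2, 4}; ∂f/∂q = 4q(q - 4)(q + 1) = 0 at q ∈ {-1, 0, 4}.
The Hessian is diagonal: diag(f_pp, f_qq). Second derivatives: f_pp(-3)=4200, f_pp(-1)=-1800, f_pp(2)=1800, f_pp(4)=-4200; f_qq(-1)=20, f_qq(0)=-16, f_qq(4)=80.
Saddle points occur where the two diagonal entries have opposite signs: (-3, 0), (-1, -1), (-1, 4), (2, 0), (4, -1), (4, 4). Count: 6.

6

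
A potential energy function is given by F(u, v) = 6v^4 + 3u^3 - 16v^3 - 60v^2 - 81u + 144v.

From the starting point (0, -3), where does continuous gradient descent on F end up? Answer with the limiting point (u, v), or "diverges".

F is separable, so gradient descent decouples: u follows -∂F/∂u, v follows -∂F/∂v.
∂F/∂u = 9(u - 3)(u + 3); at u=0 this is -81, so u increases.
∂F/∂v = 24(v - 3)(v - 1)(v + 2); at v=-3 this is -576, so v increases.
u converges to its nearest critical value 3 (a local min of the u-part); v converges to -2. The iterate converges to (3, -2).

(3, -2)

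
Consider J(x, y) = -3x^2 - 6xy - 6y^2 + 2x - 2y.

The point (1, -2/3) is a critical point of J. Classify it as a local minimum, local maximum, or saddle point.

The Hessian of J is constant: H = [[-6, -6], [-6, -12]].
det(H) = (-6)·(-12) − (-6)² = 36.
det(H) > 0 and tr(H) = -18 < 0, so H is negative definite and the point is a local maximum.

local maximum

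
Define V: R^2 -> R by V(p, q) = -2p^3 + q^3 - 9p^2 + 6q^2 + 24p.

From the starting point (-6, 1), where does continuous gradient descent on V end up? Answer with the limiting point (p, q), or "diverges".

V is separable, so gradient descent decouples: p follows -∂V/∂p, q follows -∂V/∂q.
∂V/∂p = -6(p - 1)(p + 4); at p=-6 this is -84, so p increases.
∂V/∂q = 3q(q + 4); at q=1 this is 15, so q decreases.
p converges to its nearest critical value -4 (a local min of the p-part); q converges to 0. The iterate converges to (-4, 0).

(-4, 0)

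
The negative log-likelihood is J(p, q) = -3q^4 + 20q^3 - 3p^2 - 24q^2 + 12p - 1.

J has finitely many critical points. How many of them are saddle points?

1

J separates as a function of p plus a function of q, so ∇J=0 decouples.
∂J/∂p = -6(p - 2) = 0 at p ∈ {2}; ∂J/∂q = -12q(q - 4)(q - 1) = 0 at q ∈ {0, 1, 4}.
The Hessian is diagonal: diag(J_pp, J_qq). Second derivatives: J_pp(2)=-6; J_qq(0)=-48, J_qq(1)=36, J_qq(4)=-144.
Saddle points occur where the two diagonal entries have opposite signs: (2, 1). Count: 1.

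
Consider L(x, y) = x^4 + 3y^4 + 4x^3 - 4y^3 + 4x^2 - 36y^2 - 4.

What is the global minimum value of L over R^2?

L(x,y) separates as P(x) + Q(y) − 4, so its minimum is min P + min Q − 4.
P'(x) = 4x(x + 1)(x + 2) vanishes at x ∈ {-2, -1, 0}; Q'(y) = 12y(y - 3)(y + 2) vanishes at y ∈ {-2, 0, 3}.
Local minima of P (where P''>0): P(-2)=0, P(0)=0. Local minima of Q: Q(-2)=-64, Q(3)=-189.
So the global minimum of L is P(-2) + Q(3) − 4 = 0 − 189 − 4 = -193, attained at (-2, 3).

-193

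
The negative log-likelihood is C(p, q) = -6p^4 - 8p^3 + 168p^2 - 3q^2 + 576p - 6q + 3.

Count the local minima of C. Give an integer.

0

C separates as a function of p plus a function of q, so ∇C=0 decouples.
∂C/∂p = -24(p - 4)(p + 2)(p + 3) = 0 at p ∈ {-3, -2, 4}; ∂C/∂q = -6(q + 1) = 0 at q ∈ {-1}.
The Hessian is diagonal: diag(C_pp, C_qq). Second derivatives: C_pp(-3)=-168, C_pp(-2)=144, C_pp(4)=-1008; C_qq(-1)=-6.
Local minima occur where both diagonal entries positive: none. Count: 0.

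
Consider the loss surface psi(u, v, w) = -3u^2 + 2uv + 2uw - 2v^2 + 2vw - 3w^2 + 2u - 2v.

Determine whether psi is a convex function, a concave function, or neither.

concave

psi is quadratic, so its Hessian is the constant matrix H = [[-6, 2, 2], [2, -4, 2], [2, 2, -6]].
Leading principal minors: -6, 20, -64.
Signs alternate −, +, − ⇒ H ≺ 0 ⇒ concave.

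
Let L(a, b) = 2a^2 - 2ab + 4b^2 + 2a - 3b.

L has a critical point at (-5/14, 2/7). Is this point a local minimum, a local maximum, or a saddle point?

The Hessian of L is constant: H = [[4, -2], [-2, 8]].
det(H) = 4·8 − (-2)² = 28.
det(H) > 0 and tr(H) = 12 > 0, so H is positive definite and the point is a local minimum.

local minimum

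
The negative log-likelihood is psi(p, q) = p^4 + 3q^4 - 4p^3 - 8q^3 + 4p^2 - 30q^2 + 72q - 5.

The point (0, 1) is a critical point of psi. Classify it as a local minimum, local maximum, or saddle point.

saddle point

The mixed partial ∂²psi/∂p∂q is 0, so the Hessian at any point is diag(psi_pp, psi_qq) = diag(4(3p^2 - 6p + 2), 12(3q^2 - 4q - 5)).
At (0, 1): H = diag(8, -72).
The eigenvalues have opposite signs, so H is indefinite: a saddle point.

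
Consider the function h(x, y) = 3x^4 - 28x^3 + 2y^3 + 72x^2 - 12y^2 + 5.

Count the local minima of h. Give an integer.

h separates as a function of x plus a function of y, so ∇h=0 decouples.
∂h/∂x = 12x(x - 4)(x - 3) = 0 at x ∈ {0, 3, 4}; ∂h/∂y = 6y(y - 4) = 0 at y ∈ {0, 4}.
The Hessian is diagonal: diag(h_xx, h_yy). Second derivatives: h_xx(0)=144, h_xx(3)=-36, h_xx(4)=48; h_yy(0)=-24, h_yy(4)=24.
Local minima occur where both diagonal entries positive: (0, 4), (4, 4). Count: 2.

2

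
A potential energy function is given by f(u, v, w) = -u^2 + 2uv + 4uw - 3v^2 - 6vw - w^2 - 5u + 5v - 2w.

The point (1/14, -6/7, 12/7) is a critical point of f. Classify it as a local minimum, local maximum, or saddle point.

saddle point

The Hessian is constant: H = [[-2, 2, 4], [2, -6, -6], [4, -6, -2]].
Leading principal minors: Δ₁ = -2, Δ₂ = 8, Δ₃ = 56.
The minors fit neither the all-positive nor the alternating-sign pattern, so H is indefinite: a saddle point.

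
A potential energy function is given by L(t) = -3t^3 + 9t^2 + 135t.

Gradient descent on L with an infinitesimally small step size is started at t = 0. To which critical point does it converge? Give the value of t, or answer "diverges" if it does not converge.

-3

L'(t) = -9(t - 5)(t + 3), so L'(0) = 135.
Gradient descent moves in the -L' direction, i.e. t is decreasing.
The nearest critical point in that direction is t = -3, where L'' = 72 > 0 (a local minimum). The iterate converges there.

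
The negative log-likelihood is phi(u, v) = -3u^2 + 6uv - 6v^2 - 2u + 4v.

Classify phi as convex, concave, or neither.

phi is quadratic, so its Hessian is the constant matrix H = [[-6, 6], [6, -12]].
det(H) = 36, tr(H) = -18.
det(H) > 0 and tr(H) < 0, so H is negative definite everywhere: concave.

concave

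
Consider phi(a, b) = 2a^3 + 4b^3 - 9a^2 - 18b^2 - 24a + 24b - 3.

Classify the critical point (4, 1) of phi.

saddle point

The mixed partial ∂²phi/∂a∂b is 0, so the Hessian at any point is diag(phi_aa, phi_bb) = diag(6(2a - 3), 12(2b - 3)).
At (4, 1): H = diag(30, -12).
The eigenvalues have opposite signs, so H is indefinite: a saddle point.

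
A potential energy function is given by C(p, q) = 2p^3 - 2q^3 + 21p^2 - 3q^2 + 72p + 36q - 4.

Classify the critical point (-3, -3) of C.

local minimum

The mixed partial ∂²C/∂p∂q is 0, so the Hessian at any point is diag(C_pp, C_qq) = diag(6(2p + 7), -6(2q + 1)).
At (-3, -3): H = diag(6, 30).
Both eigenvalues are positive, so H is positive definite: a local minimum.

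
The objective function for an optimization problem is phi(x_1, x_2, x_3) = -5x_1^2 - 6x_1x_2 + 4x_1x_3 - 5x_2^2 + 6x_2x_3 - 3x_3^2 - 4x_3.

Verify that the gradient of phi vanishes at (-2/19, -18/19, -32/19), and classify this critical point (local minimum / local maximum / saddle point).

∇phi = (-10x_1 - 6x_2 + 4x_3, -6x_1 - 10x_2 + 6x_3, 4x_1 + 6x_2 - 6x_3 - 4); substituting (-2/19, -18/19, -32/19) gives ∇phi = (0, 0, 0), so (-2/19, -18/19, -32/19) is indeed a critical point.
The Hessian is constant: H = [[-10, -6, 4], [-6, -10, 6], [4, 6, -6]].
Leading principal minors: Δ₁ = -10, Δ₂ = 64, Δ₃ = -152.
The minors alternate sign starting negative (−, +, −), so H is negative definite: a local maximum.

local maximum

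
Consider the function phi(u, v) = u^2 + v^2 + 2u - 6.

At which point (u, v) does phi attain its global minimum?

(-1, 0)

phi(u,v) separates as P(u) + Q(v) − 6, so its minimum is min P + min Q − 6.
P'(u) = 2u + 2 vanishes at u ∈ {-1}; Q'(v) = 2v vanishes at v ∈ {0}.
Local minima of P (where P''>0): P(-1)=-1. Local minima of Q: Q(0)=0.
So the global minimum of phi is P(-1) + Q(0) − 6 = -1 + 0 − 6 = -7, attained at (-1, 0).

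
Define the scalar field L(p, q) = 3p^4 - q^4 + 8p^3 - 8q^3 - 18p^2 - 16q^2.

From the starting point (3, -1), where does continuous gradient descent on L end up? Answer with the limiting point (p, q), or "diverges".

L is separable, so gradient descent decouples: p follows -∂L/∂p, q follows -∂L/∂q.
∂L/∂p = 12p(p - 1)(p + 3); at p=3 this is 432, so p decreases.
∂L/∂q = -4q(q + 2)(q + 4); at q=-1 this is 12, so q decreases.
p converges to its nearest critical value 1 (a local min of the p-part); q converges to -2. The iterate converges to (1, -2).

(1, -2)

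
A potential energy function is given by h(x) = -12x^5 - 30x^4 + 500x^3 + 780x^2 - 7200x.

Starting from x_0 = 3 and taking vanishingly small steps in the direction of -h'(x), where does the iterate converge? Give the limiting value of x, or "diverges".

h'(x) = -60(x - 4)(x - 2)(x + 3)(x + 5), so h'(3) = 2880.
Gradient descent moves in the -h' direction, i.e. x is decreasing.
The nearest critical point in that direction is x = 2, where h'' = 4200 > 0 (a local minimum). The iterate converges there.

2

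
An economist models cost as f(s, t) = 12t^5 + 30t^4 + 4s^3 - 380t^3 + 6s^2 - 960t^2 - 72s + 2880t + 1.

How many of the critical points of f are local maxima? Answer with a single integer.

2

f separates as a function of s plus a function of t, so ∇f=0 decouples.
∂f/∂s = 12(s - 2)(s + 3) = 0 at s ∈ {-3, 2}; ∂f/∂t = 60(t - 4)(t - 1)(t + 3)(t + 4) = 0 at t ∈ {-4, -3, 1, 4}.
The Hessian is diagonal: diag(f_ss, f_tt). Second derivatives: f_ss(-3)=-60, f_ss(2)=60; f_tt(-4)=-2400, f_tt(-3)=1680, f_tt(1)=-3600, f_tt(4)=10080.
Local maxima occur where both diagonal entries negative: (-3, -4), (-3, 1). Count: 2.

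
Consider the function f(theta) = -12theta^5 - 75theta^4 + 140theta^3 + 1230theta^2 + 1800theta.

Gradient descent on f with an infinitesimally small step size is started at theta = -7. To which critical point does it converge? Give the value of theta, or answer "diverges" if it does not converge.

f'(theta) = -60(theta - 3)(theta + 1)(theta + 2)(theta + 5), so f'(-7) = -36000.
Gradient descent moves in the -f' direction, i.e. theta is increasing.
The nearest critical point in that direction is theta = -5, where f'' = 5760 > 0 (a local minimum). The iterate converges there.

-5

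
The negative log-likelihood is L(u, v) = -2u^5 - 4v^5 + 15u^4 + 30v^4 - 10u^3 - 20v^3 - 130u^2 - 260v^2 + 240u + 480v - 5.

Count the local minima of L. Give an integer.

4

L separates as a function of u plus a function of v, so ∇L=0 decouples.
∂L/∂u = -10(u - 4)(u - 3)(u - 1)(u + 2) = 0 at u ∈ {-2, 1, 3, 4}; ∂L/∂v = -20(v - 4)(v - 3)(v - 1)(v + 2) = 0 at v ∈ {-2, 1, 3, 4}.
The Hessian is diagonal: diag(L_uu, L_vv). Second derivatives: L_uu(-2)=900, L_uu(1)=-180, L_uu(3)=100, L_uu(4)=-180; L_vv(-2)=1800, L_vv(1)=-360, L_vv(3)=200, L_vv(4)=-360.
Local minima occur where both diagonal entries positive: (-2, -2), (-2, 3), (3, -2), (3, 3). Count: 4.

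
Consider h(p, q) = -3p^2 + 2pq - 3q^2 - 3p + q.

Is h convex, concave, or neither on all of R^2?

h is quadratic, so its Hessian is the constant matrix H = [[-6, 2], [2, -6]].
det(H) = 32, tr(H) = -12.
det(H) > 0 and tr(H) < 0, so H is negative definite everywhere: concave.

concave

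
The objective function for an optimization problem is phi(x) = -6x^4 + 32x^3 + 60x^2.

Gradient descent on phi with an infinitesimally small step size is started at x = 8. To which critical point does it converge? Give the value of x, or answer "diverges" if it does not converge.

diverges

phi'(x) = -24x(x - 5)(x + 1), so phi'(8) = -5184.
Gradient descent moves in the -phi' direction, i.e. x is increasing.
There is no critical point above x=8, and phi' keeps the same sign, so the iterate runs off to +∞.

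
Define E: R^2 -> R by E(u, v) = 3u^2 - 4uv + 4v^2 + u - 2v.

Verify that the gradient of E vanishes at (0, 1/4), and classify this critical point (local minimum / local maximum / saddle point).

∇E = (6u - 4v + 1, -4u + 8v - 2); substituting (0, 1/4) gives ∇E = (0, 0), so (0, 1/4) is indeed a critical point.
The Hessian of E is constant: H = [[6, -4], [-4, 8]].
det(H) = 6·8 − (-4)² = 32.
det(H) > 0 and tr(H) = 14 > 0, so H is positive definite and the point is a local minimum.

local minimum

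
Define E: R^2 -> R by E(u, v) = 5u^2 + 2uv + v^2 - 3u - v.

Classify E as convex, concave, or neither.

convex

E is quadratic, so its Hessian is the constant matrix H = [[10, 2], [2, 2]].
det(H) = 16, tr(H) = 12.
det(H) > 0 and tr(H) > 0, so H is positive definite everywhere: convex.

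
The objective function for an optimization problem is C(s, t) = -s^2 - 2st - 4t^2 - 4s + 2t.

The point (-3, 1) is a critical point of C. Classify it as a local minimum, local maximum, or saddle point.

The Hessian of C is constant: H = [[-2, -2], [-2, -8]].
det(H) = (-2)·(-8) − (-2)² = 12.
det(H) > 0 and tr(H) = -10 < 0, so H is negative definite and the point is a local maximum.

local maximum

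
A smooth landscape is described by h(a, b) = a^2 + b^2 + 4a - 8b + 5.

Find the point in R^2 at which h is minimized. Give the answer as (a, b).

(-2, 4)

h(a,b) separates as P(a) + Q(b) + 5, so its minimum is min P + min Q + 5.
P'(a) = 2a + 4 vanishes at a ∈ {-2}; Q'(b) = 2b - 8 vanishes at b ∈ {4}.
Local minima of P (where P''>0): P(-2)=-4. Local minima of Q: Q(4)=-16.
So the global minimum of h is P(-2) + Q(4) + 5 = -4 − 16 + 5 = -15, attained at (-2, 4).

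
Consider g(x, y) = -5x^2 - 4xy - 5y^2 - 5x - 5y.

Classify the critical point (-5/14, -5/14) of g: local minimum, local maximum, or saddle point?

The Hessian of g is constant: H = [[-10, -4], [-4, -10]].
det(H) = (-10)·(-10) − (-4)² = 84.
det(H) > 0 and tr(H) = -20 < 0, so H is negative definite and the point is a local maximum.

local maximum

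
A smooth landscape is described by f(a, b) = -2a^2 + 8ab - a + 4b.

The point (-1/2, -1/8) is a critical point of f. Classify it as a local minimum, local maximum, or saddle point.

saddle point

The Hessian of f is constant: H = [[-4, 8], [8, 0]].
det(H) = (-4)·0 − 8² = -64.
Since det(H) < 0, H is indefinite and the critical point is a saddle point.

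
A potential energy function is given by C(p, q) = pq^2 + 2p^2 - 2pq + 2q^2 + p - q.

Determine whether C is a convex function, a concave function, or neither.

neither

The term pq^2 is cubic, so the Hessian is not constant.
∂²C/∂q² = 2p + 4, which takes both signs as p varies (negative for sufficiently negative p). A diagonal entry of the Hessian changing sign means the Hessian is neither positive- nor negative-semidefinite on all of R^2.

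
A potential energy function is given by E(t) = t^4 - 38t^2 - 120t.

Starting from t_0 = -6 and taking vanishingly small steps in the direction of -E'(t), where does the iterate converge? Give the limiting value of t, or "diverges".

-3

E'(t) = 4(t - 5)(t + 2)(t + 3), so E'(-6) = -528.
Gradient descent moves in the -E' direction, i.e. t is increasing.
The nearest critical point in that direction is t = -3, where E'' = 32 > 0 (a local minimum). The iterate converges there.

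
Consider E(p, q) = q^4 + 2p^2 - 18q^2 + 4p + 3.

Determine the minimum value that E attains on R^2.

-80

E(p,q) separates as A(p) + B(q) + 3, so its minimum is min A + min B + 3.
A'(p) = 4p + 4 vanishes at p ∈ {-1}; B'(q) = 4q(q - 3)(q + 3) vanishes at q ∈ {-3, 0, 3}.
Local minima of A (where A''>0): A(-1)=-2. Local minima of B: B(-3)=-81, B(3)=-81.
So the global minimum of E is A(-1) + B(-3) + 3 = -2 − 81 + 3 = -80, attained at (-1, -3).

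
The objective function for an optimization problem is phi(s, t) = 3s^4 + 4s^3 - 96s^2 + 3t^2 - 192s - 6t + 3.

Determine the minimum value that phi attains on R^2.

-1280

phi(s,t) separates as P(s) + Q(t) + 3, so its minimum is min P + min Q + 3.
P'(s) = 12(s - 4)(s + 1)(s + 4) vanishes at s ∈ {-4, -1, 4}; Q'(t) = 6(t - 1) vanishes at t ∈ {1}.
Local minima of P (where P''>0): P(-4)=-256, P(4)=-1280. Local minima of Q: Q(1)=-3.
So the global minimum of phi is P(4) + Q(1) + 3 = -1280 − 3 + 3 = -1280, attained at (4, 1).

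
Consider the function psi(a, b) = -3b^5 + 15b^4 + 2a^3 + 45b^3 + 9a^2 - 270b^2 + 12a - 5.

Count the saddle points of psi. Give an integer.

psi separates as a function of a plus a function of b, so ∇psi=0 decouples.
∂psi/∂a = 6(a + 1)(a + 2) = 0 at a ∈ {-2, -1}; ∂psi/∂b = -15b(b - 4)(b - 3)(b + 3) = 0 at b ∈ {-3, 0, 3, 4}.
The Hessian is diagonal: diag(psi_aa, psi_bb). Second derivatives: psi_aa(-2)=-6, psi_aa(-1)=6; psi_bb(-3)=1890, psi_bb(0)=-540, psi_bb(3)=270, psi_bb(4)=-420.
Saddle points occur where the two diagonal entries have opposite signs: (-2, -3), (-2, 3), (-1, 0), (-1, 4). Count: 4.

4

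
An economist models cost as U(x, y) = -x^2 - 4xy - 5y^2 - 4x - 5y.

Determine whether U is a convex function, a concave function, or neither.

U is quadratic, so its Hessian is the constant matrix H = [[-2, -4], [-4, -10]].
det(H) = 4, tr(H) = -12.
det(H) > 0 and tr(H) < 0, so H is negative definite everywhere: concave.

concave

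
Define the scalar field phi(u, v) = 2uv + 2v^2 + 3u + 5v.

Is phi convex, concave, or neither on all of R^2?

neither

phi is quadratic, so its Hessian is the constant matrix H = [[0, 2], [2, 4]].
det(H) = -4, tr(H) = 4.
det(H) < 0, so H is indefinite: neither convex nor concave.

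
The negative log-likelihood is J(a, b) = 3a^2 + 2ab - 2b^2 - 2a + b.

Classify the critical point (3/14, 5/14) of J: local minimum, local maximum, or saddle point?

saddle point

The Hessian of J is constant: H = [[6, 2], [2, -4]].
det(H) = 6·(-4) − 2² = -28.
Since det(H) < 0, H is indefinite and the critical point is a saddle point.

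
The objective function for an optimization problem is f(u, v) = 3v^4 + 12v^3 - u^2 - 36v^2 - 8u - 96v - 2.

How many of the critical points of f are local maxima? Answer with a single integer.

1

f separates as a function of u plus a function of v, so ∇f=0 decouples.
∂f/∂u = -2(u + 4) = 0 at u ∈ {-4}; ∂f/∂v = 12(v - 2)(v + 1)(v + 4) = 0 at v ∈ {-4, -1, 2}.
The Hessian is diagonal: diag(f_uu, f_vv). Second derivatives: f_uu(-4)=-2; f_vv(-4)=216, f_vv(-1)=-108, f_vv(2)=216.
Local maxima occur where both diagonal entries negative: (-4, -1). Count: 1.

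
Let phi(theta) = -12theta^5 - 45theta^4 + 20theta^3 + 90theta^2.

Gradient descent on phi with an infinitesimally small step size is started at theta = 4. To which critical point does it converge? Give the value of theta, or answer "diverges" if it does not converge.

diverges

phi'(theta) = -60theta(theta - 1)(theta + 1)(theta + 3), so phi'(4) = -25200.
Gradient descent moves in the -phi' direction, i.e. theta is increasing.
There is no critical point above theta=4, and phi' keeps the same sign, so the iterate runs off to +∞.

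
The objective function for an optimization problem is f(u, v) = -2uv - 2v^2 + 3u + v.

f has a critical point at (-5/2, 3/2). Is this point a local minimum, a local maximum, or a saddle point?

The Hessian of f is constant: H = [[0, -2], [-2, -4]].
det(H) = 0·(-4) − (-2)² = -4.
Since det(H) < 0, H is indefinite and the critical point is a saddle point.

saddle point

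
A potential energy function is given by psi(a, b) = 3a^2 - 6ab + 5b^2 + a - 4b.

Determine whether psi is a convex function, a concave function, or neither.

psi is quadratic, so its Hessian is the constant matrix H = [[6, -6], [-6, 10]].
det(H) = 24, tr(H) = 16.
det(H) > 0 and tr(H) > 0, so H is positive definite everywhere: convex.

convex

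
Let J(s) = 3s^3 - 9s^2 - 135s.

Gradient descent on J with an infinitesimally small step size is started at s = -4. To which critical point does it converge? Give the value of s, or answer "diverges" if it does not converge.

J'(s) = 9(s - 5)(s + 3), so J'(-4) = 81.
Gradient descent moves in the -J' direction, i.e. s is decreasing.
There is no critical point below s=-4, and J' keeps the same sign, so the iterate runs off to −∞.

diverges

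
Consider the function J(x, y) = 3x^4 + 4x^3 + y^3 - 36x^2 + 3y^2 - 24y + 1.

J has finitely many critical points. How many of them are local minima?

J separates as a function of x plus a function of y, so ∇J=0 decouples.
∂J/∂x = 12x(x - 2)(x + 3) = 0 at x ∈ {-3, 0, 2}; ∂J/∂y = 3(y - 2)(y + 4) = 0 at y ∈ {-4, 2}.
The Hessian is diagonal: diag(J_xx, J_yy). Second derivatives: J_xx(-3)=180, J_xx(0)=-72, J_xx(2)=120; J_yy(-4)=-18, J_yy(2)=18.
Local minima occur where both diagonal entries positive: (-3, 2), (2, 2). Count: 2.

2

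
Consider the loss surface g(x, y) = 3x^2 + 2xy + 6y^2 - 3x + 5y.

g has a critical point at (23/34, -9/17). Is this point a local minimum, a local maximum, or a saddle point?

The Hessian of g is constant: H = [[6, 2], [2, 12]].
det(H) = 6·12 − 2² = 68.
det(H) > 0 and tr(H) = 18 > 0, so H is positive definite and the point is a local minimum.

local minimum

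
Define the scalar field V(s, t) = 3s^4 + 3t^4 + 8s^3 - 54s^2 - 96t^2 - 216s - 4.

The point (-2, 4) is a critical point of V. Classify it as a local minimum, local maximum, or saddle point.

The mixed partial ∂²V/∂s∂t is 0, so the Hessian at any point is diag(V_ss, V_tt) = diag(12(3s^2 + 4s - 9), 12(3t^2 - 16)).
At (-2, 4): H = diag(-60, 384).
The eigenvalues have opposite signs, so H is indefinite: a saddle point.

saddle point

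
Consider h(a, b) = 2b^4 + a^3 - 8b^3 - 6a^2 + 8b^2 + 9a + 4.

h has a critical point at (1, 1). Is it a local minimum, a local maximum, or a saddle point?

local maximum

The mixed partial ∂²h/∂a∂b is 0, so the Hessian at any point is diag(h_aa, h_bb) = diag(6(a - 2), 8(3b^2 - 6b + 2)).
At (1, 1): H = diag(-6, -8).
Both eigenvalues are negative, so H is negative definite: a local maximum.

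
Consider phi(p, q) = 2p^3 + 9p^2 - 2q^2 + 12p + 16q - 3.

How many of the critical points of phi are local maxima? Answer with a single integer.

phi separates as a function of p plus a function of q, so ∇phi=0 decouples.
∂phi/∂p = 6(p + 1)(p + 2) = 0 at p ∈ {-2, -1}; ∂phi/∂q = -4(q - 4) = 0 at q ∈ {4}.
The Hessian is diagonal: diag(phi_pp, phi_qq). Second derivatives: phi_pp(-2)=-6, phi_pp(-1)=6; phi_qq(4)=-4.
Local maxima occur where both diagonal entries negative: (-2, 4). Count: 1.

1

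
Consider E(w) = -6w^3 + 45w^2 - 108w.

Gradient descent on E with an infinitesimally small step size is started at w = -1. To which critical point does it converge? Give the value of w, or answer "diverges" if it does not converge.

2

E'(w) = -18(w - 3)(w - 2), so E'(-1) = -216.
Gradient descent moves in the -E' direction, i.e. w is increasing.
The nearest critical point in that direction is w = 2, where E'' = 18 > 0 (a local minimum). The iterate converges there.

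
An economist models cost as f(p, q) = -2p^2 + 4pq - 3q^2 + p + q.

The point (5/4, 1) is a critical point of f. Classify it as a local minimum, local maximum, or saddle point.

local maximum

The Hessian of f is constant: H = [[-4, 4], [4, -6]].
det(H) = (-4)·(-6) − 4² = 8.
det(H) > 0 and tr(H) = -10 < 0, so H is negative definite and the point is a local maximum.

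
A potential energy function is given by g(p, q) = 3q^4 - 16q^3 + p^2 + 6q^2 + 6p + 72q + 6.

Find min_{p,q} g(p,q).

-50

g(p,q) separates as A(p) + B(q) + 6, so its minimum is min A + min B + 6.
A'(p) = 2p + 6 vanishes at p ∈ {-3}; B'(q) = 12(q - 3)(q - 2)(q + 1) vanishes at q ∈ {-1, 2, 3}.
Local minima of A (where A''>0): A(-3)=-9. Local minima of B: B(-1)=-47, B(3)=81.
So the global minimum of g is A(-3) + B(-1) + 6 = -9 − 47 + 6 = -50, attained at (-3, -1).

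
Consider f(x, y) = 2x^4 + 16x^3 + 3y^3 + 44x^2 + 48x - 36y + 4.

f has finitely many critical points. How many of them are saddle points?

f separates as a function of x plus a function of y, so ∇f=0 decouples.
∂f/∂x = 8(x + 1)(x + 2)(x + 3) = 0 at x ∈ {-3, -2, -1}; ∂f/∂y = 9(y - 2)(y + 2) = 0 at y ∈ {-2, 2}.
The Hessian is diagonal: diag(f_xx, f_yy). Second derivatives: f_xx(-3)=16, f_xx(-2)=-8, f_xx(-1)=16; f_yy(-2)=-36, f_yy(2)=36.
Saddle points occur where the two diagonal entries have opposite signs: (-3, -2), (-2, 2), (-1, -2). Count: 3.

3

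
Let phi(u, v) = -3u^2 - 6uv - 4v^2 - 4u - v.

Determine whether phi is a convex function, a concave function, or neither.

concave

phi is quadratic, so its Hessian is the constant matrix H = [[-6, -6], [-6, -8]].
det(H) = 12, tr(H) = -14.
det(H) > 0 and tr(H) < 0, so H is negative definite everywhere: concave.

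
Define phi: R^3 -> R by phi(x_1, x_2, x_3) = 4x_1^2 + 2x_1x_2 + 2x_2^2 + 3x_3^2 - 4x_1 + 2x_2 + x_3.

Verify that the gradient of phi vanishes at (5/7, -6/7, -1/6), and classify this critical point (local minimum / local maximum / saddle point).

local minimum

∇phi = (8x_1 + 2x_2 - 4, 2x_1 + 4x_2 + 2, 6x_3 + 1); substituting (5/7, -6/7, -1/6) gives ∇phi = (0, 0, 0), so (5/7, -6/7, -1/6) is indeed a critical point.
The Hessian is constant: H = [[8, 2, 0], [2, 4, 0], [0, 0, 6]].
Leading principal minors: Δ₁ = 8, Δ₂ = 28, Δ₃ = 168.
All leading minors are positive, so H is positive definite: a local minimum.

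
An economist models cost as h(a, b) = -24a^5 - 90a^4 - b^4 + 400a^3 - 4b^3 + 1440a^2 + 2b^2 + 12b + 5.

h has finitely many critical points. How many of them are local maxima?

4

h separates as a function of a plus a function of b, so ∇h=0 decouples.
∂h/∂a = -120a(a - 3)(a + 2)(a + 4) = 0 at a ∈ {-4, -2, 0, 3}; ∂h/∂b = -4(b - 1)(b + 1)(b + 3) = 0 at b ∈ {-3, -1, 1}.
The Hessian is diagonal: diag(h_aa, h_bb). Second derivatives: h_aa(-4)=6720, h_aa(-2)=-2400, h_aa(0)=2880, h_aa(3)=-12600; h_bb(-3)=-32, h_bb(-1)=16, h_bb(1)=-32.
Local maxima occur where both diagonal entries negative: (-2, -3), (-2, 1), (3, -3), (3, 1). Count: 4.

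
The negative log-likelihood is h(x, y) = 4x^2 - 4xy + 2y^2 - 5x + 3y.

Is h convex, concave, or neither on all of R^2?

convex

h is quadratic, so its Hessian is the constant matrix H = [[8, -4], [-4, 4]].
det(H) = 16, tr(H) = 12.
det(H) > 0 and tr(H) > 0, so H is positive definite everywhere: convex.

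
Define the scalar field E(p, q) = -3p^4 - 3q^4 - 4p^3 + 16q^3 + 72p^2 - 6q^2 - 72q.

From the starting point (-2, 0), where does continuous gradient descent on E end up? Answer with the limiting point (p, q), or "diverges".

(0, 2)

E is separable, so gradient descent decouples: p follows -∂E/∂p, q follows -∂E/∂q.
∂E/∂p = -12p(p - 3)(p + 4); at p=-2 this is -240, so p increases.
∂E/∂q = -12(q - 3)(q - 2)(q + 1); at q=0 this is -72, so q increases.
p converges to its nearest critical value 0 (a local min of the p-part); q converges to 2. The iterate converges to (0, 2).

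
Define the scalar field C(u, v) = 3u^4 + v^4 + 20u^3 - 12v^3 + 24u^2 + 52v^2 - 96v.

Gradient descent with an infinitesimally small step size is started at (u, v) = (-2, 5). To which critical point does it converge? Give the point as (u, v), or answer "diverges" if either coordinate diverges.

C is separable, so gradient descent decouples: u follows -∂C/∂u, v follows -∂C/∂v.
∂C/∂u = 12u(u + 1)(u + 4); at u=-2 this is 48, so u decreases.
∂C/∂v = 4(v - 4)(v - 3)(v - 2); at v=5 this is 24, so v decreases.
u converges to its nearest critical value -4 (a local min of the u-part); v converges to 4. The iterate converges to (-4, 4).

(-4, 4)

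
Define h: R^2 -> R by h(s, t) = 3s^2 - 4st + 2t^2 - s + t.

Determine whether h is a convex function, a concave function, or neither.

convex

h is quadratic, so its Hessian is the constant matrix H = [[6, -4], [-4, 4]].
det(H) = 8, tr(H) = 10.
det(H) > 0 and tr(H) > 0, so H is positive definite everywhere: convex.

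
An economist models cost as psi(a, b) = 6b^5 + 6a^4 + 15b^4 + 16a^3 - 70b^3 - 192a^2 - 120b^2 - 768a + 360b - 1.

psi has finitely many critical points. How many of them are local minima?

psi separates as a function of a plus a function of b, so ∇psi=0 decouples.
∂psi/∂a = 24(a - 4)(a + 2)(a + 4) = 0 at a ∈ {-4, -2, 4}; ∂psi/∂b = 30(b - 2)(b - 1)(b + 2)(b + 3) = 0 at b ∈ {-3, -2, 1, 2}.
The Hessian is diagonal: diag(psi_aa, psi_bb). Second derivatives: psi_aa(-4)=384, psi_aa(-2)=-288, psi_aa(4)=1152; psi_bb(-3)=-600, psi_bb(-2)=360, psi_bb(1)=-360, psi_bb(2)=600.
Local minima occur where both diagonal entries positive: (-4, -2), (-4, 2), (4, -2), (4, 2). Count: 4.

4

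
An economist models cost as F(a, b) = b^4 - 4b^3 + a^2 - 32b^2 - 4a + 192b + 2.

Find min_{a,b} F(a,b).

-770

F(a,b) separates as P(a) + Q(b) + 2, so its minimum is min P + min Q + 2.
P'(a) = 2a - 4 vanishes at a ∈ {2}; Q'(b) = 4(b - 4)(b - 3)(b + 4) vanishes at b ∈ {-4, 3, 4}.
Local minima of P (where P''>0): P(2)=-4. Local minima of Q: Q(-4)=-768, Q(4)=256.
So the global minimum of F is P(2) + Q(-4) + 2 = -4 − 768 + 2 = -770, attained at (2, -4).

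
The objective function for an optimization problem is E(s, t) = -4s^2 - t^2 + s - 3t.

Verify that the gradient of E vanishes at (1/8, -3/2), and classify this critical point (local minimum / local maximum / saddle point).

local maximum

∇E = (-8s + 1, -2t - 3); substituting (1/8, -3/2) gives ∇E = (0, 0), so (1/8, -3/2) is indeed a critical point.
The Hessian of E is constant: H = [[-8, 0], [0, -2]].
det(H) = (-8)·(-2) − 0² = 16.
det(H) > 0 and tr(H) = -10 < 0, so H is negative definite and the point is a local maximum.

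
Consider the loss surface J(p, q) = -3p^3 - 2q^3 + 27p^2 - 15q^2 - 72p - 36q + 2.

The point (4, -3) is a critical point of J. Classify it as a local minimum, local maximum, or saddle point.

The mixed partial ∂²J/∂p∂q is 0, so the Hessian at any point is diag(J_pp, J_qq) = diag(18(-p + 3), -6(2q + 5)).
At (4, -3): H = diag(-18, 6).
The eigenvalues have opposite signs, so H is indefinite: a saddle point.

saddle point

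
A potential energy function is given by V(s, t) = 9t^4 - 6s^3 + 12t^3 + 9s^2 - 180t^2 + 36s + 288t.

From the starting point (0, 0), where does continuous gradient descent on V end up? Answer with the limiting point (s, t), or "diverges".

(-1, -4)

V is separable, so gradient descent decouples: s follows -∂V/∂s, t follows -∂V/∂t.
∂V/∂s = -18(s - 2)(s + 1); at s=0 this is 36, so s decreases.
∂V/∂t = 36(t - 2)(t - 1)(t + 4); at t=0 this is 288, so t decreases.
s converges to its nearest critical value -1 (a local min of the s-part); t converges to -4. The iterate converges to (-1, -4).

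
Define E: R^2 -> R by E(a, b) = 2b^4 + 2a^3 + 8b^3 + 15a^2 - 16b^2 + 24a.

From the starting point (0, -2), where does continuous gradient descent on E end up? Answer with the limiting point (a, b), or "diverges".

E is separable, so gradient descent decouples: a follows -∂E/∂a, b follows -∂E/∂b.
∂E/∂a = 6(a + 1)(a + 4); at a=0 this is 24, so a decreases.
∂E/∂b = 8b(b - 1)(b + 4); at b=-2 this is 96, so b decreases.
a converges to its nearest critical value -1 (a local min of the a-part); b converges to -4. The iterate converges to (-1, -4).

(-1, -4)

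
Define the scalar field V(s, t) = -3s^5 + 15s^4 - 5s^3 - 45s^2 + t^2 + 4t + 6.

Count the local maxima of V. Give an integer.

V separates as a function of s plus a function of t, so ∇V=0 decouples.
∂V/∂s = -15s(s - 3)(s - 2)(s + 1) = 0 at s ∈ {-1, 0, 2, 3}; ∂V/∂t = 2(t + 2) = 0 at t ∈ {-2}.
The Hessian is diagonal: diag(V_ss, V_tt). Second derivatives: V_ss(-1)=180, V_ss(0)=-90, V_ss(2)=90, V_ss(3)=-180; V_tt(-2)=2.
Local maxima occur where both diagonal entries negative: none. Count: 0.

0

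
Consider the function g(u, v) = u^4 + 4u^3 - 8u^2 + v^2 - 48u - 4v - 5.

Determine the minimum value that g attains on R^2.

-89

g(u,v) separates as P(u) + Q(v) − 5, so its minimum is min P + min Q − 5.
P'(u) = 4(u - 2)(u + 2)(u + 3) vanishes at u ∈ {-3, -2, 2}; Q'(v) = 2v - 4 vanishes at v ∈ {2}.
Local minima of P (where P''>0): P(-3)=45, P(2)=-80. Local minima of Q: Q(2)=-4.
So the global minimum of g is P(2) + Q(2) − 5 = -80 − 4 − 5 = -89, attained at (2, 2).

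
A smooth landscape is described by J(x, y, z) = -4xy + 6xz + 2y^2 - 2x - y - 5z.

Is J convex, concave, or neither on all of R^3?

J is quadratic, so its Hessian is the constant matrix H = [[0, -4, 6], [-4, 4, 0], [6, 0, 0]].
Leading principal minors: 0, -16, -144.
Neither pattern holds ⇒ H is indefinite ⇒ neither convex nor concave.

neither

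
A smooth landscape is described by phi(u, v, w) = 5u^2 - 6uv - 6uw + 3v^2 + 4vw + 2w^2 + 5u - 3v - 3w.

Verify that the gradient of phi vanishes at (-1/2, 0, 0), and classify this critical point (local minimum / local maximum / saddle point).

local minimum

∇phi = (10u - 6v - 6w + 5, -6u + 6v + 4w - 3, -6u + 4v + 4w - 3); substituting (-1/2, 0, 0) gives ∇phi = (0, 0, 0), so (-1/2, 0, 0) is indeed a critical point.
The Hessian is constant: H = [[10, -6, -6], [-6, 6, 4], [-6, 4, 4]].
Leading principal minors: Δ₁ = 10, Δ₂ = 24, Δ₃ = 8.
All leading minors are positive, so H is positive definite: a local minimum.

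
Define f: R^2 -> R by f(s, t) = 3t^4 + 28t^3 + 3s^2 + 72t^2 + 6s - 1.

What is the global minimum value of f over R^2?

-4

f(s,t) separates as P(s) + Q(t) − 1, so its minimum is min P + min Q − 1.
P'(s) = 6s + 6 vanishes at s ∈ {-1}; Q'(t) = 12t(t + 3)(t + 4) vanishes at t ∈ {-4, -3, 0}.
Local minima of P (where P''>0): P(-1)=-3. Local minima of Q: Q(-4)=128, Q(0)=0.
So the global minimum of f is P(-1) + Q(0) − 1 = -3 + 0 − 1 = -4, attained at (-1, 0).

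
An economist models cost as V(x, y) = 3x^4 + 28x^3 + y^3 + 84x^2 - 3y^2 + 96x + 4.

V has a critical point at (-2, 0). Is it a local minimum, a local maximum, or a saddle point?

The mixed partial ∂²V/∂x∂y is 0, so the Hessian at any point is diag(V_xx, V_yy) = diag(12(3x^2 + 14x + 14), 6(y - 1)).
At (-2, 0): H = diag(-24, -6).
Both eigenvalues are negative, so H is negative definite: a local maximum.

local maximum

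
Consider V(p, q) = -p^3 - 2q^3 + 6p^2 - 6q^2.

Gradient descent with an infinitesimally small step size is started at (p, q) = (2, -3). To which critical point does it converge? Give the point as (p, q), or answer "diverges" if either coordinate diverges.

(0, -2)

V is separable, so gradient descent decouples: p follows -∂V/∂p, q follows -∂V/∂q.
∂V/∂p = -3p(p - 4); at p=2 this is 12, so p decreases.
∂V/∂q = -6q(q + 2); at q=-3 this is -18, so q increases.
p converges to its nearest critical value 0 (a local min of the p-part); q converges to -2. The iterate converges to (0, -2).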